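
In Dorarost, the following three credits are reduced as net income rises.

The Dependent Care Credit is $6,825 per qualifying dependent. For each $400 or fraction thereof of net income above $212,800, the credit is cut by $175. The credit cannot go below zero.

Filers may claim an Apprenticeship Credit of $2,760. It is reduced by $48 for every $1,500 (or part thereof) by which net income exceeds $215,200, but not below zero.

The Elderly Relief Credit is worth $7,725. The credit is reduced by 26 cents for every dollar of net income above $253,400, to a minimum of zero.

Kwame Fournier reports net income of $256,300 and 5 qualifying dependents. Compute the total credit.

$23,437

Dependent Care Credit: base = 5 × $6,825 = $34,125. income exceeds $212,800 by $43,500, which is 109 full-or-partial $400 increments; reduction = 109 × $175 = $19,075, leaving $15,050.
Apprenticeship Credit: income exceeds $215,200 by $41,100, which is 28 full-or-partial $1,500 increments; reduction = 28 × $48 = $1,344, leaving $1,416.
Elderly Relief Credit: 26% of the $2,900 excess over $253,400 is $754; credit = $7,725 − $754 = $6,971.
Total: $15,050 + $1,416 + $6,971 = $23,437.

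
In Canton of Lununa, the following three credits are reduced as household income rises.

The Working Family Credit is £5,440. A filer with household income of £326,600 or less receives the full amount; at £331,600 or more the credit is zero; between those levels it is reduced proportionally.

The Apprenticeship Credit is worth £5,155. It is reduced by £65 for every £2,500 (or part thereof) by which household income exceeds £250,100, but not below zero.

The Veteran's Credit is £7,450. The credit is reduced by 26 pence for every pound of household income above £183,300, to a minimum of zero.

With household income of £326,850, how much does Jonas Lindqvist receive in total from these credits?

Working Family Credit: £326,850 is £250 into a £5,000 phase-out range, leaving 4,750/5,000 of the credit: £5,440 × 4,750/5,000 = £5,168.
Apprenticeship Credit: income exceeds £250,100 by £76,750, which is 31 full-or-partial £2,500 increments; reduction = 31 × £65 = £2,015, leaving £3,140.
Veteran's Credit: 26% of the £143,550 excess over £183,300 is £37,323 ≥ base, so the credit is £0.
Total: £5,168 + £3,140 + £0 = £8,308.

£8,308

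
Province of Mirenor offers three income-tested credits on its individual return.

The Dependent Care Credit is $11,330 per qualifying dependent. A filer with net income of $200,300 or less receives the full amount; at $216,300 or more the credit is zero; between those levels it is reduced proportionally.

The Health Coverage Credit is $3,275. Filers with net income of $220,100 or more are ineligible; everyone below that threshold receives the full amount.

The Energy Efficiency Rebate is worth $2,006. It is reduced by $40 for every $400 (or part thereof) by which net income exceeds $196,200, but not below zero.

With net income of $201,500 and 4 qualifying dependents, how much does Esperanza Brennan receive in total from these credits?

Dependent Care Credit: base = 4 × $11,330 = $45,320. $201,500 is $1,200 into a $16,000 phase-out range, leaving 14,800/16,000 of the credit: $45,320 × 14,800/16,000 = $41,921.
Health Coverage Credit: $201,500 is below the $220,100 cutoff, so the full $3,275 applies.
Energy Efficiency Rebate: income exceeds $196,200 by $5,300, which is 14 full-or-partial $400 increments; reduction = 14 × $40 = $560, leaving $1,446.
Total: $41,921 + $3,275 + $1,446 = $46,642.

$46,642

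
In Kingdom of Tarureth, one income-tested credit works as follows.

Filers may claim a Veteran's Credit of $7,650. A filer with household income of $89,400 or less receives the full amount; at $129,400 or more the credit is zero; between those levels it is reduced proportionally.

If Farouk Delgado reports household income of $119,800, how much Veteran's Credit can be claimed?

Veteran's Credit: $119,800 is $30,400 into a $40,000 phase-out range, leaving 9,600/40,000 of the credit: $7,650 × 9,600/40,000 = $1,836.

$1,836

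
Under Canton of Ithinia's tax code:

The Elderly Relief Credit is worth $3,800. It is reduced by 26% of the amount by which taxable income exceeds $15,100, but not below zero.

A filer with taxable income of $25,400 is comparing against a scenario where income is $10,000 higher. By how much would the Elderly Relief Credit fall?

At $25,400 — 26% of the $10,300 excess over $15,100 is $2,678; credit = $3,800 − $2,678 = $1,122.
At $35,400 — 26% of the $20,300 excess over $15,100 is $5,278 ≥ base, so the credit is $0.
Lost: $1,122 − $0 = $1,122.

$1,122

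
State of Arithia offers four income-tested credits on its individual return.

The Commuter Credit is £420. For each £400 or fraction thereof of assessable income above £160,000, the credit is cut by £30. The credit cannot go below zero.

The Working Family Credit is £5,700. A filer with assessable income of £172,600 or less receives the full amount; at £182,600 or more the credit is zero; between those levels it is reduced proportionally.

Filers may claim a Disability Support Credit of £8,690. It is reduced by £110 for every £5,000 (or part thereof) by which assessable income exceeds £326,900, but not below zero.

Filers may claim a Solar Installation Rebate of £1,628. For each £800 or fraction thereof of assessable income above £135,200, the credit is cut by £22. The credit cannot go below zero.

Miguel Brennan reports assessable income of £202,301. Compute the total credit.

Commuter Credit: income exceeds £160,000 by £42,301 → 106 increments × £30 = £3,180 ≥ base, so the credit is £0.
Working Family Credit: £202,301 is at or above £182,600, so the credit is £0.
Disability Support Credit: £202,301 is at or below the £326,900 threshold, so the full £8,690 applies.
Solar Installation Rebate: income exceeds £135,200 by £67,101 → 84 increments × £22 = £1,848 ≥ base, so the credit is £0.
Total: £0 + £0 + £8,690 + £0 = £8,690.

£8,690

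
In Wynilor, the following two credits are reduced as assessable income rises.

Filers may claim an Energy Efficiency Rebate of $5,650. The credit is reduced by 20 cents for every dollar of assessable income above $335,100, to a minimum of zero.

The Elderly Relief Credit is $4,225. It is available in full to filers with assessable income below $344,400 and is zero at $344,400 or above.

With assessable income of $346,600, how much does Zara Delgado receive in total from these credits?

$3,350

Energy Efficiency Rebate: 20% of the $11,500 excess over $335,100 is $2,300; credit = $5,650 − $2,300 = $3,350.
Elderly Relief Credit: $346,600 meets or exceeds the $344,400 cutoff, so the credit is $0.
Total: $3,350 + $0 = $3,350.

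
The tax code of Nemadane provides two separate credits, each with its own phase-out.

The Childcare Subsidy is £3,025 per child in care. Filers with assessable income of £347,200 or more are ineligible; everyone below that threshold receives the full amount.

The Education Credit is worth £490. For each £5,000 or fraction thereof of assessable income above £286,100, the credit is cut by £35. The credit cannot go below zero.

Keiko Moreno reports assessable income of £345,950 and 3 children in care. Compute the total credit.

Childcare Subsidy: base = 3 × £3,025 = £9,075. £345,950 is below the £347,200 cutoff, so the full £9,075 applies.
Education Credit: income exceeds £286,100 by £59,850, which is 12 full-or-partial £5,000 increments; reduction = 12 × £35 = £420, leaving £70.
Total: £9,075 + £70 = £9,145.

£9,145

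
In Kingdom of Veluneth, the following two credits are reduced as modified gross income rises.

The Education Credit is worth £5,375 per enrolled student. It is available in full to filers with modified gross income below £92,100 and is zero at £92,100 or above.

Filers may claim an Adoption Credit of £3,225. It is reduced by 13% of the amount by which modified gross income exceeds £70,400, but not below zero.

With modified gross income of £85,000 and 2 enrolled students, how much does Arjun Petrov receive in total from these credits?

Education Credit: base = 2 × £5,375 = £10,750. £85,000 is below the £92,100 cutoff, so the full £10,750 applies.
Adoption Credit: 13% of the £14,600 excess over £70,400 is £1,898; credit = £3,225 − £1,898 = £1,327.
Total: £10,750 + £1,327 = £12,077.

£12,077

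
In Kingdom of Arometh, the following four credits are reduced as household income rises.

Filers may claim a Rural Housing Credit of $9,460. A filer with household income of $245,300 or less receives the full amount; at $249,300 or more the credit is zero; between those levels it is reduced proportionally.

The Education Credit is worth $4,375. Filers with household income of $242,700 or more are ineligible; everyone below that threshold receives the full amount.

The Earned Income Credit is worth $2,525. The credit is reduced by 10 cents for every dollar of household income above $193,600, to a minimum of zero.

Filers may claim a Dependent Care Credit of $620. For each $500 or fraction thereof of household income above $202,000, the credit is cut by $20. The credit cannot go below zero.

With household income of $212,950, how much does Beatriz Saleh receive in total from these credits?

Rural Housing Credit: $212,950 is at or below the $245,300 threshold, so the full $9,460 applies.
Education Credit: $212,950 is below the $242,700 cutoff, so the full $4,375 applies.
Earned Income Credit: 10% of the $19,350 excess over $193,600 is $1,935; credit = $2,525 − $1,935 = $590.
Dependent Care Credit: income exceeds $202,000 by $10,950, which is 22 full-or-partial $500 increments; reduction = 22 × $20 = $440, leaving $180.
Total: $9,460 + $4,375 + $590 + $180 = $14,605.

$14,605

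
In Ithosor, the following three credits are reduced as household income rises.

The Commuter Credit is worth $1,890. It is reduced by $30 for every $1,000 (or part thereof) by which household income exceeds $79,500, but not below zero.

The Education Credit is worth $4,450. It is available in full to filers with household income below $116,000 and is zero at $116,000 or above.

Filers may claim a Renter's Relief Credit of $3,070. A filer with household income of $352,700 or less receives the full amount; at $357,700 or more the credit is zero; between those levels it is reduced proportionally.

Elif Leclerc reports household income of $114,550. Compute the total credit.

Commuter Credit: income exceeds $79,500 by $35,050, which is 36 full-or-partial $1,000 increments; reduction = 36 × $30 = $1,080, leaving $810.
Education Credit: $114,550 is below the $116,000 cutoff, so the full $4,450 applies.
Renter's Relief Credit: $114,550 is at or below the $352,700 threshold, so the full $3,070 applies.
Total: $810 + $4,450 + $3,070 = $8,330.

$8,330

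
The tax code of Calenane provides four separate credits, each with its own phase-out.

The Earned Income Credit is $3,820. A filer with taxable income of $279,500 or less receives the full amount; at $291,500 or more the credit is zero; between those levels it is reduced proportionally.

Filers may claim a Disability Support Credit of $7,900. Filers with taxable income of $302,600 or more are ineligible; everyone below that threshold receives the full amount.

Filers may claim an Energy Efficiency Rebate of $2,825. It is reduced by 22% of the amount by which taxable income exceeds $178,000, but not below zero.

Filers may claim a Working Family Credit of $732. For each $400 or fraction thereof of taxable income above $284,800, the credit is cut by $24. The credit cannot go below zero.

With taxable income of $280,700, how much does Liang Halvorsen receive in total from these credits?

$12,070

Earned Income Credit: $280,700 is $1,200 into a $12,000 phase-out range, leaving 10,800/12,000 of the credit: $3,820 × 10,800/12,000 = $3,438.
Disability Support Credit: $280,700 is below the $302,600 cutoff, so the full $7,900 applies.
Energy Efficiency Rebate: 22% of the $102,700 excess over $178,000 is $22,594 ≥ base, so the credit is $0.
Working Family Credit: $280,700 is at or below the $284,800 threshold, so the full $732 applies.
Total: $3,438 + $7,900 + $0 + $732 = $12,070.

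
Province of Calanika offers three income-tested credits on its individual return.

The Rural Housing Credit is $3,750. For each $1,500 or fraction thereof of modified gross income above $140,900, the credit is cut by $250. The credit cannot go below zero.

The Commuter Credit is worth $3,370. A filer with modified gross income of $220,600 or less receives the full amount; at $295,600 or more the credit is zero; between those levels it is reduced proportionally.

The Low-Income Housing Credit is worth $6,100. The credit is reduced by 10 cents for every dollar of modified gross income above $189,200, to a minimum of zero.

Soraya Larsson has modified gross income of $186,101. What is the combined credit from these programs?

Rural Housing Credit: income exceeds $140,900 by $45,201 → 31 increments × $250 = $7,750 ≥ base, so the credit is $0.
Commuter Credit: $186,101 is at or below the $220,600 threshold, so the full $3,370 applies.
Low-Income Housing Credit: $186,101 is at or below the $189,200 threshold, so the full $6,100 applies.
Total: $0 + $3,370 + $6,100 = $9,470.

$9,470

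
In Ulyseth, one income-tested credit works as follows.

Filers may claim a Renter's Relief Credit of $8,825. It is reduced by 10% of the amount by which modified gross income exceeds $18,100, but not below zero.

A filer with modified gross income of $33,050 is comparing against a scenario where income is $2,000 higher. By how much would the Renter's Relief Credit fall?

At $33,050 — 10% of the $14,950 excess over $18,100 is $1,495; credit = $8,825 − $1,495 = $7,330.
At $35,050 — 10% of the $16,950 excess over $18,100 is $1,695; credit = $8,825 − $1,695 = $7,130.
Lost: $7,330 − $7,130 = $200.

$200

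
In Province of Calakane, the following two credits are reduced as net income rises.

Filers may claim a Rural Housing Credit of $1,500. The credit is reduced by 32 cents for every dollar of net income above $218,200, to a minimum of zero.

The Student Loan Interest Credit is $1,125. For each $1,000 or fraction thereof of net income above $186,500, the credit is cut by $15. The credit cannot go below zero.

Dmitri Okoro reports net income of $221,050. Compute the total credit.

Rural Housing Credit: 32% of the $2,850 excess over $218,200 is $912; credit = $1,500 − $912 = $588.
Student Loan Interest Credit: income exceeds $186,500 by $34,550, which is 35 full-or-partial $1,000 increments; reduction = 35 × $15 = $525, leaving $600.
Total: $588 + $600 = $1,188.

$1,188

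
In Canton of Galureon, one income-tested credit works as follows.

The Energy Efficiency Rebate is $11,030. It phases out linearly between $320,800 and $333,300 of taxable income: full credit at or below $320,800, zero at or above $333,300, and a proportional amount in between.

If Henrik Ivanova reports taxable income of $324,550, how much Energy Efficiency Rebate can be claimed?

Energy Efficiency Rebate: $324,550 is $3,750 into a $12,500 phase-out range, leaving 8,750/12,500 of the credit: $11,030 × 8,750/12,500 = $7,721.

$7,721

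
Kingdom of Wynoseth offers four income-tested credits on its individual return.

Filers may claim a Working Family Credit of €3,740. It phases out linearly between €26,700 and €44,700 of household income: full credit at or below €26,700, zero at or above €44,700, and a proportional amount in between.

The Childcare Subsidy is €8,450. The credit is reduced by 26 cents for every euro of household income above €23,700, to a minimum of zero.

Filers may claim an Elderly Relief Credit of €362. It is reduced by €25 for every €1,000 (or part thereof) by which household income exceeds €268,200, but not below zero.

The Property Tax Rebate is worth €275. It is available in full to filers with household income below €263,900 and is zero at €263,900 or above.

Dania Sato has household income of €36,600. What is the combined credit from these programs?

Working Family Credit: €36,600 is €9,900 into a €18,000 phase-out range, leaving 8,100/18,000 of the credit: €3,740 × 8,100/18,000 = €1,683.
Childcare Subsidy: 26% of the €12,900 excess over €23,700 is €3,354; credit = €8,450 − €3,354 = €5,096.
Elderly Relief Credit: €36,600 is at or below the €268,200 threshold, so the full €362 applies.
Property Tax Rebate: €36,600 is below the €263,900 cutoff, so the full €275 applies.
Total: €1,683 + €5,096 + €362 + €275 = €7,416.

€7,416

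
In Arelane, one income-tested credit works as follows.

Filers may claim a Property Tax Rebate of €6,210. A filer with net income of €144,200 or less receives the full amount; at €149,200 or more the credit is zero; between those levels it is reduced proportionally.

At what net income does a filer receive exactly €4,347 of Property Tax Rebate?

€4,347 is 4,347/6,210 of the full €6,210, so 1,863/6,210 of the €5,000 range has been used: income = €144,200 + €5,000 × 1,863/6,210 = €145,700.

€145,700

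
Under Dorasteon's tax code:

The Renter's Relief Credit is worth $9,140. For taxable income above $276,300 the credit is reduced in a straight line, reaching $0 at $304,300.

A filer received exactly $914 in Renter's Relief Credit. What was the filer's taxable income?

$914 is 914/9,140 of the full $9,140, so 8,226/9,140 of the $28,000 range has been used: income = $276,300 + $28,000 × 8,226/9,140 = $301,500.

$301,500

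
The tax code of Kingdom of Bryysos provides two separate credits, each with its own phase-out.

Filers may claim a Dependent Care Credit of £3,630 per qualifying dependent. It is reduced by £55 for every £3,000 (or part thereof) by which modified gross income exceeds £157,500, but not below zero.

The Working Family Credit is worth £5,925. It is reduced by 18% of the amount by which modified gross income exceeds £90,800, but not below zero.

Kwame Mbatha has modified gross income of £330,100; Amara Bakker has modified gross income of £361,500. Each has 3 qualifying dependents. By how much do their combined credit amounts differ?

£550

Kwame (£330,100): Dependent Care Credit: base = 3 × £3,630 = £10,890. income exceeds £157,500 by £172,600, which is 58 full-or-partial £3,000 increments; reduction = 58 × £55 = £3,190, leaving £7,700. Working Family Credit: 18% of the £239,300 excess over £90,800 is £43,074 ≥ base, so the credit is £0. total £7,700 + £0 = £7,700
Amara (£361,500): Dependent Care Credit: base = 3 × £3,630 = £10,890. income exceeds £157,500 by £204,000, which is 68 full-or-partial £3,000 increments; reduction = 68 × £55 = £3,740, leaving £7,150. Working Family Credit: 18% of the £270,700 excess over £90,800 is £48,726 ≥ base, so the credit is £0. total £7,150 + £0 = £7,150
Difference: |£7,700 − £7,150| = £550.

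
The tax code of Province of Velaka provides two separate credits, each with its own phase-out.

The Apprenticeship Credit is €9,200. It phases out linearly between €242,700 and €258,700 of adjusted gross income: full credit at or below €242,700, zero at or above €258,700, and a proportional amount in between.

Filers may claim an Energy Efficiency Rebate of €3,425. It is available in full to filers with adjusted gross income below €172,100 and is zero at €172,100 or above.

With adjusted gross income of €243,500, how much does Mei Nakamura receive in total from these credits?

€8,740

Apprenticeship Credit: €243,500 is €800 into a €16,000 phase-out range, leaving 15,200/16,000 of the credit: €9,200 × 15,200/16,000 = €8,740.
Energy Efficiency Rebate: €243,500 meets or exceeds the €172,100 cutoff, so the credit is €0.
Total: €8,740 + €0 = €8,740.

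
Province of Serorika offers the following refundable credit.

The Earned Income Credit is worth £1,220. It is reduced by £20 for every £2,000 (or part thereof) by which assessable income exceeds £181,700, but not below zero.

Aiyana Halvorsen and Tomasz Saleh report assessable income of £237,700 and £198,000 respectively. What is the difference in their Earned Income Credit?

Aiyana (£237,700): Earned Income Credit: income exceeds £181,700 by £56,000, which is 28 full-or-partial £2,000 increments; reduction = 28 × £20 = £560, leaving £660.
Tomasz (£198,000): Earned Income Credit: income exceeds £181,700 by £16,300, which is 9 full-or-partial £2,000 increments; reduction = 9 × £20 = £180, leaving £1,040.
Difference: |£660 − £1,040| = £380.

£380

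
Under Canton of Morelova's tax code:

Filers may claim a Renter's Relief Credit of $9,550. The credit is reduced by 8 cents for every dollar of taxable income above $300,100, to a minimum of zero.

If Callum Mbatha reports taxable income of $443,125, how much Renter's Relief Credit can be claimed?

$0

Renter's Relief Credit: 8% of the $143,025 excess over $300,100 is $11,442 ≥ base, so the credit is $0.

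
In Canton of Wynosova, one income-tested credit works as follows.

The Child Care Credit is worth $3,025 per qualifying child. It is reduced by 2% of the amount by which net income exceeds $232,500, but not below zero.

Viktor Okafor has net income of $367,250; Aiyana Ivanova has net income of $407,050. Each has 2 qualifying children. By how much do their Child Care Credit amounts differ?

Viktor ($367,250): Child Care Credit: base = 2 × $3,025 = $6,050. 2% of the $134,750 excess over $232,500 is $2,695; credit = $6,050 − $2,695 = $3,355.
Aiyana ($407,050): Child Care Credit: base = 2 × $3,025 = $6,050. 2% of the $174,550 excess over $232,500 is $3,491; credit = $6,050 − $3,491 = $2,559.
Difference: |$3,355 − $2,559| = $796.

$796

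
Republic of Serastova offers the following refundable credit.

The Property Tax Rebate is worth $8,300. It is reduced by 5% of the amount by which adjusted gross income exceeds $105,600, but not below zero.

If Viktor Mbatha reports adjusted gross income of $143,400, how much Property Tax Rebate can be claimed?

$6,410

Property Tax Rebate: 5% of the $37,800 excess over $105,600 is $1,890; credit = $8,300 − $1,890 = $6,410.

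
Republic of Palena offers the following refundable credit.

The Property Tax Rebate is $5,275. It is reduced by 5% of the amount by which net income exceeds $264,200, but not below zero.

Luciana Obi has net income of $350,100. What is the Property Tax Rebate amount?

Property Tax Rebate: 5% of the $85,900 excess over $264,200 is $4,295; credit = $5,275 − $4,295 = $980.

$980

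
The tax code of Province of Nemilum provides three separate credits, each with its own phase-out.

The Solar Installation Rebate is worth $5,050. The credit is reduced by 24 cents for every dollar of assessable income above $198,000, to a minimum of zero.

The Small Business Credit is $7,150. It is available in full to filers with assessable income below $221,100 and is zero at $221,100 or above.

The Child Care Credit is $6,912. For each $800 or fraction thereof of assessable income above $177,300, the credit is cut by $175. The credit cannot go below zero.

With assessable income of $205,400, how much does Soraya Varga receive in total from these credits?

Solar Installation Rebate: 24% of the $7,400 excess over $198,000 is $1,776; credit = $5,050 − $1,776 = $3,274.
Small Business Credit: $205,400 is below the $221,100 cutoff, so the full $7,150 applies.
Child Care Credit: income exceeds $177,300 by $28,100, which is 36 full-or-partial $800 increments; reduction = 36 × $175 = $6,300, leaving $612.
Total: $3,274 + $7,150 + $612 = $11,036.

$11,036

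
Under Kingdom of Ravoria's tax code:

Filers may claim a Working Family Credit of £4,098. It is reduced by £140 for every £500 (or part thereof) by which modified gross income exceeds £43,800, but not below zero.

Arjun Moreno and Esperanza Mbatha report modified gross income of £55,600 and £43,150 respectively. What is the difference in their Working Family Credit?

£3,360

Arjun (£55,600): Working Family Credit: income exceeds £43,800 by £11,800, which is 24 full-or-partial £500 increments; reduction = 24 × £140 = £3,360, leaving £738.
Esperanza (£43,150): Working Family Credit: £43,150 is at or below the £43,800 threshold, so the full £4,098 applies.
Difference: |£738 − £4,098| = £3,360.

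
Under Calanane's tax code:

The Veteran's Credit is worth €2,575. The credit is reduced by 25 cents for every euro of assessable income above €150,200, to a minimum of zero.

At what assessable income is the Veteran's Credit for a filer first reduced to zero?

€160,500

The credit falls by 25% of each euro above €150,200, so it reaches zero when the excess is €2,575 / 25% = €10,300: income = €150,200 + €10,300 = €160,500.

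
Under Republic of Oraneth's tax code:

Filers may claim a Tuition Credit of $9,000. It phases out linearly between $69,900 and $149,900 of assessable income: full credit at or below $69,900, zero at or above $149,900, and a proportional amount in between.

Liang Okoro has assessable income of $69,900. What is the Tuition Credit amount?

Tuition Credit: $69,900 is at or below the $69,900 threshold, so the full $9,000 applies.

$9,000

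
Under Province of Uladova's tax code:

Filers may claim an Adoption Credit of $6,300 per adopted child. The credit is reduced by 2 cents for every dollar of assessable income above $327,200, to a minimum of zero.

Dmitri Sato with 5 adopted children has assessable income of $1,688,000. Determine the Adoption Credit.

$4,284

Adoption Credit: base = 5 × $6,300 = $31,500. 2% of the $1,360,800 excess over $327,200 is $27,216; credit = $31,500 − $27,216 = $4,284.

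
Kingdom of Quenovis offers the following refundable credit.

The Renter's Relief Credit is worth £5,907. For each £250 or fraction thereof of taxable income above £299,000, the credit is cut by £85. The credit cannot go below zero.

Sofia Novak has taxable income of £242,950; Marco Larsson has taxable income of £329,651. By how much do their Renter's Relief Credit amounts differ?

£5,907

Sofia (£242,950): Renter's Relief Credit: £242,950 is at or below the £299,000 threshold, so the full £5,907 applies.
Marco (£329,651): Renter's Relief Credit: income exceeds £299,000 by £30,651 → 123 increments × £85 = £10,455 ≥ base, so the credit is £0.
Difference: |£5,907 − £0| = £5,907.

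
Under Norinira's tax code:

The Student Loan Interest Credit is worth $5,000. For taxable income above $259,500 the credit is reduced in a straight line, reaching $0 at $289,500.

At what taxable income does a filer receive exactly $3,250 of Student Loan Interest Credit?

$270,000

$3,250 is 3,250/5,000 of the full $5,000, so 1,750/5,000 of the $30,000 range has been used: income = $259,500 + $30,000 × 1,750/5,000 = $270,000.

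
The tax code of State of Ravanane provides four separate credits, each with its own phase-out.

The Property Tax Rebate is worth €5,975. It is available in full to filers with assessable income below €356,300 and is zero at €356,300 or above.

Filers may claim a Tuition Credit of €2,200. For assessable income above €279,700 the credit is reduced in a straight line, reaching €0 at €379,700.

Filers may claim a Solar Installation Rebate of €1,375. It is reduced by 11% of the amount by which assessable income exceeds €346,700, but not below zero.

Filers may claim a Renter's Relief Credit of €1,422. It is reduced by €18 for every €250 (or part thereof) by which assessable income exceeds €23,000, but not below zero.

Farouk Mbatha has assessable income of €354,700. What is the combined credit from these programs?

€7,020

Property Tax Rebate: €354,700 is below the €356,300 cutoff, so the full €5,975 applies.
Tuition Credit: €354,700 is €75,000 into a €100,000 phase-out range, leaving 25,000/100,000 of the credit: €2,200 × 25,000/100,000 = €550.
Solar Installation Rebate: 11% of the €8,000 excess over €346,700 is €880; credit = €1,375 − €880 = €495.
Renter's Relief Credit: income exceeds €23,000 by €331,700 → 1327 increments × €18 = €23,886 ≥ base, so the credit is €0.
Total: €5,975 + €550 + €495 + €0 = €7,020.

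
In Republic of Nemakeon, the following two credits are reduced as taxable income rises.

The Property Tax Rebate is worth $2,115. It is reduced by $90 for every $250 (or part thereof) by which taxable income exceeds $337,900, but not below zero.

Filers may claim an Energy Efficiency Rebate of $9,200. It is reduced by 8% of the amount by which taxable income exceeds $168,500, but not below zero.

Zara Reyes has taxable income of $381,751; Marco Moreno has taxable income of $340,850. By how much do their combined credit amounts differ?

$1,035

Zara ($381,751): Property Tax Rebate: income exceeds $337,900 by $43,851 → 176 increments × $90 = $15,840 ≥ base, so the credit is $0. Energy Efficiency Rebate: 8% of the $213,251 excess over $168,500 is $17,060.08 ≥ base, so the credit is $0. total $0 + $0 = $0
Marco ($340,850): Property Tax Rebate: income exceeds $337,900 by $2,950, which is 12 full-or-partial $250 increments; reduction = 12 × $90 = $1,080, leaving $1,035. Energy Efficiency Rebate: 8% of the $172,350 excess over $168,500 is $13,788 ≥ base, so the credit is $0. total $1,035 + $0 = $1,035
Difference: |$0 − $1,035| = $1,035.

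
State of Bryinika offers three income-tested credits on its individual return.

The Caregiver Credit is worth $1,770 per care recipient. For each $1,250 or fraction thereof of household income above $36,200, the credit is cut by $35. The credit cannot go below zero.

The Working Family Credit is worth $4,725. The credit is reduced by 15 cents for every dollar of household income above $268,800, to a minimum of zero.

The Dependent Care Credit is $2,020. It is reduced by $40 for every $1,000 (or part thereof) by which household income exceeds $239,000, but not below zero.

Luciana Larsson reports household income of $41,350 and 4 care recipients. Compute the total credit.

Caregiver Credit: base = 4 × $1,770 = $7,080. income exceeds $36,200 by $5,150, which is 5 full-or-partial $1,250 increments; reduction = 5 × $35 = $175, leaving $6,905.
Working Family Credit: $41,350 is at or below the $268,800 threshold, so the full $4,725 applies.
Dependent Care Credit: $41,350 is at or below the $239,000 threshold, so the full $2,020 applies.
Total: $6,905 + $4,725 + $2,020 = $13,650.

$13,650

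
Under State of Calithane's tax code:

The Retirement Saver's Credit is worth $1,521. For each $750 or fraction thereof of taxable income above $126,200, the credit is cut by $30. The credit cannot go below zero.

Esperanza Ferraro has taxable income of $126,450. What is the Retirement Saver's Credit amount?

$1,491

Retirement Saver's Credit: income exceeds $126,200 by $250, which is 1 full-or-partial $750 increment; reduction = 1 × $30 = $30, leaving $1,491.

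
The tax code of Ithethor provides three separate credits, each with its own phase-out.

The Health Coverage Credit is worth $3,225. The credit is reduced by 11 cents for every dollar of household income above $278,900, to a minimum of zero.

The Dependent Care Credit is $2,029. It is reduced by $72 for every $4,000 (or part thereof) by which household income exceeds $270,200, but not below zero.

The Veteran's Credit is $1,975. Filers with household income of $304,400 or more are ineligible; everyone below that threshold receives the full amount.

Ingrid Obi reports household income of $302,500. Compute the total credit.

Health Coverage Credit: 11% of the $23,600 excess over $278,900 is $2,596; credit = $3,225 − $2,596 = $629.
Dependent Care Credit: income exceeds $270,200 by $32,300, which is 9 full-or-partial $4,000 increments; reduction = 9 × $72 = $648, leaving $1,381.
Veteran's Credit: $302,500 is below the $304,400 cutoff, so the full $1,975 applies.
Total: $629 + $1,381 + $1,975 = $3,985.

$3,985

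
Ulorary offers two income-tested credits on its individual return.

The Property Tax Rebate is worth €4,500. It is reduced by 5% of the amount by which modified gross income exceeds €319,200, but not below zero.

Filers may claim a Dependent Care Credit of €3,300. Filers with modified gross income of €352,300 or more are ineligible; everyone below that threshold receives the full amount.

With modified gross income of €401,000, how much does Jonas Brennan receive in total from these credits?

€410

Property Tax Rebate: 5% of the €81,800 excess over €319,200 is €4,090; credit = €4,500 − €4,090 = €410.
Dependent Care Credit: €401,000 meets or exceeds the €352,300 cutoff, so the credit is €0.
Total: €410 + €0 = €410.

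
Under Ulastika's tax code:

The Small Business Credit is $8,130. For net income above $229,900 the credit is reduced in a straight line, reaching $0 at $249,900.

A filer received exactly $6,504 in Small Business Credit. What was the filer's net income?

$6,504 is 6,504/8,130 of the full $8,130, so 1,626/8,130 of the $20,000 range has been used: income = $229,900 + $20,000 × 1,626/8,130 = $233,900.

$233,900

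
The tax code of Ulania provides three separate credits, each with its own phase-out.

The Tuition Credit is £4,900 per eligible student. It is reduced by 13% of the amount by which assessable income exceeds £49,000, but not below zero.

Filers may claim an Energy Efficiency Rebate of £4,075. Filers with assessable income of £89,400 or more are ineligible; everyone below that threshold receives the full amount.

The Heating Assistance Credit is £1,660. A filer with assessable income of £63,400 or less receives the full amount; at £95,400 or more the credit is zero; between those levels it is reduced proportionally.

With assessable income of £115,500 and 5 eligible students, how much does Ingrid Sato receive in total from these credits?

Tuition Credit: base = 5 × £4,900 = £24,500. 13% of the £66,500 excess over £49,000 is £8,645; credit = £24,500 − £8,645 = £15,855.
Energy Efficiency Rebate: £115,500 meets or exceeds the £89,400 cutoff, so the credit is £0.
Heating Assistance Credit: £115,500 is at or above £95,400, so the credit is £0.
Total: £15,855 + £0 + £0 = £15,855.

£15,855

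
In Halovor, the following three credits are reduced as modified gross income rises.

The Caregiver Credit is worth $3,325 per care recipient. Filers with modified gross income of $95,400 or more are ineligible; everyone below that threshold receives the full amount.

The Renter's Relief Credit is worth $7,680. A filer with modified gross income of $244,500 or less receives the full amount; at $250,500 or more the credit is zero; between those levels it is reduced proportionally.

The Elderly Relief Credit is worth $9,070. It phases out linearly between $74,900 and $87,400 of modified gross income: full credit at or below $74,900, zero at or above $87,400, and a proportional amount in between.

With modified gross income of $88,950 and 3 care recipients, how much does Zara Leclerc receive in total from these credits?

$17,655

Caregiver Credit: base = 3 × $3,325 = $9,975. $88,950 is below the $95,400 cutoff, so the full $9,975 applies.
Renter's Relief Credit: $88,950 is at or below the $244,500 threshold, so the full $7,680 applies.
Elderly Relief Credit: $88,950 is at or above $87,400, so the credit is $0.
Total: $9,975 + $7,680 + $0 = $17,655.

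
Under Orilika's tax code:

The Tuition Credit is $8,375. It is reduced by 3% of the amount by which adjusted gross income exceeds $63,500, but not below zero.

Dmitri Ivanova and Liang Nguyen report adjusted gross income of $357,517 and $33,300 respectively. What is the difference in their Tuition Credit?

$8,375

Dmitri ($357,517): Tuition Credit: 3% of the $294,017 excess over $63,500 is $8,820.51 ≥ base, so the credit is $0.
Liang ($33,300): Tuition Credit: $33,300 is at or below the $63,500 threshold, so the full $8,375 applies.
Difference: |$0 − $8,375| = $8,375.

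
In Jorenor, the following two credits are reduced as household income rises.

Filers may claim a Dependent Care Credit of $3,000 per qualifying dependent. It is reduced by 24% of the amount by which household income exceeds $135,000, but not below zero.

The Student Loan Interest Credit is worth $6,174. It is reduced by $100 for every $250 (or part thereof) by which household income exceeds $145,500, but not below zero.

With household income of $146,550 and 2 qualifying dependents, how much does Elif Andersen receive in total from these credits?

Dependent Care Credit: base = 2 × $3,000 = $6,000. 24% of the $11,550 excess over $135,000 is $2,772; credit = $6,000 − $2,772 = $3,228.
Student Loan Interest Credit: income exceeds $145,500 by $1,050, which is 5 full-or-partial $250 increments; reduction = 5 × $100 = $500, leaving $5,674.
Total: $3,228 + $5,674 = $8,902.

$8,902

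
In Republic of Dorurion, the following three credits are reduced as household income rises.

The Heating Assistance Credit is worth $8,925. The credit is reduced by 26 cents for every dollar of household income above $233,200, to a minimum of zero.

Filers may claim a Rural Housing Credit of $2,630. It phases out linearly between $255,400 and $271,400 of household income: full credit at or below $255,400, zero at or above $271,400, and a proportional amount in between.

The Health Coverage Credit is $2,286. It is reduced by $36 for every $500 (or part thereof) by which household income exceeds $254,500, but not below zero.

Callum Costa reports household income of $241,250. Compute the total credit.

Heating Assistance Credit: 26% of the $8,050 excess over $233,200 is $2,093; credit = $8,925 − $2,093 = $6,832.
Rural Housing Credit: $241,250 is at or below the $255,400 threshold, so the full $2,630 applies.
Health Coverage Credit: $241,250 is at or below the $254,500 threshold, so the full $2,286 applies.
Total: $6,832 + $2,630 + $2,286 = $11,748.

$11,748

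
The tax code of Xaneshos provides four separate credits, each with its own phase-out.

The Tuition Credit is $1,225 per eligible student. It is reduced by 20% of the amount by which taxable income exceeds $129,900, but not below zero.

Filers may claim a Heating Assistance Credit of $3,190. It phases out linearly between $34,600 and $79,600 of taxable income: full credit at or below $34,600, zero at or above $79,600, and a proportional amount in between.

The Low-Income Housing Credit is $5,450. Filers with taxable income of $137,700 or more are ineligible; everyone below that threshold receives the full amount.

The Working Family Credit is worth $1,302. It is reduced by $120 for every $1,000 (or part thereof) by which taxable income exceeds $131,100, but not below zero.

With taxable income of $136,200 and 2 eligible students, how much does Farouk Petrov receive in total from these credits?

Tuition Credit: base = 2 × $1,225 = $2,450. 20% of the $6,300 excess over $129,900 is $1,260; credit = $2,450 − $1,260 = $1,190.
Heating Assistance Credit: $136,200 is at or above $79,600, so the credit is $0.
Low-Income Housing Credit: $136,200 is below the $137,700 cutoff, so the full $5,450 applies.
Working Family Credit: income exceeds $131,100 by $5,100, which is 6 full-or-partial $1,000 increments; reduction = 6 × $120 = $720, leaving $582.
Total: $1,190 + $0 + $5,450 + $582 = $7,222.

$7,222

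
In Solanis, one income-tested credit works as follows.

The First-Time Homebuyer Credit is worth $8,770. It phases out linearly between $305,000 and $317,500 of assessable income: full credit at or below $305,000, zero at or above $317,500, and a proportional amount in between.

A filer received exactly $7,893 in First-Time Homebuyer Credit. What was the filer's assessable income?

$7,893 is 7,893/8,770 of the full $8,770, so 877/8,770 of the $12,500 range has been used: income = $305,000 + $12,500 × 877/8,770 = $306,250.

$306,250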